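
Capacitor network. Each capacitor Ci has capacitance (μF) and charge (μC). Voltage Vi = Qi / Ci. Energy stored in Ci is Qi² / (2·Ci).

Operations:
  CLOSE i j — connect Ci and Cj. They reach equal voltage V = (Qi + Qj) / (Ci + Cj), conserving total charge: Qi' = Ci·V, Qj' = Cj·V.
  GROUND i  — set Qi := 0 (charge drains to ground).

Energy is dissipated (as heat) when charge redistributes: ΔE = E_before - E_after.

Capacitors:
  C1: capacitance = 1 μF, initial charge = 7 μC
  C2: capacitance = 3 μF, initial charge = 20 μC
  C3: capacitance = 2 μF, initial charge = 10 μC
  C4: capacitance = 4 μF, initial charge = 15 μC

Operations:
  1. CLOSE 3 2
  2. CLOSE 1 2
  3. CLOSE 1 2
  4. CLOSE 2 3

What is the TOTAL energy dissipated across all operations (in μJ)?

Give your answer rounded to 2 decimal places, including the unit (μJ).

Answer: 2.08 μJ

Derivation:
Initial: C1(1μF, Q=7μC, V=7.00V), C2(3μF, Q=20μC, V=6.67V), C3(2μF, Q=10μC, V=5.00V), C4(4μF, Q=15μC, V=3.75V)
Op 1: CLOSE 3-2: Q_total=30.00, C_total=5.00, V=6.00; Q3=12.00, Q2=18.00; dissipated=1.667
Op 2: CLOSE 1-2: Q_total=25.00, C_total=4.00, V=6.25; Q1=6.25, Q2=18.75; dissipated=0.375
Op 3: CLOSE 1-2: Q_total=25.00, C_total=4.00, V=6.25; Q1=6.25, Q2=18.75; dissipated=0.000
Op 4: CLOSE 2-3: Q_total=30.75, C_total=5.00, V=6.15; Q2=18.45, Q3=12.30; dissipated=0.037
Total dissipated: 2.079 μJ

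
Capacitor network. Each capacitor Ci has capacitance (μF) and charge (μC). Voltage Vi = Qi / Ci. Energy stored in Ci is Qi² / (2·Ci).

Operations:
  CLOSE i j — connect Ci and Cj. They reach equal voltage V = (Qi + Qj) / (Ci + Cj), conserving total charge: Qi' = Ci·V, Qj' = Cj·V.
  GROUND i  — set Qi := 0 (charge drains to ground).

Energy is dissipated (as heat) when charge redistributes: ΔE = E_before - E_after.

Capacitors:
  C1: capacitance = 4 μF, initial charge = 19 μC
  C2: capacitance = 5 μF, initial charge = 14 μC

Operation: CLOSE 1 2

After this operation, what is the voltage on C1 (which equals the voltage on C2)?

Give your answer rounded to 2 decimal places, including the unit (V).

Answer: 3.67 V

Derivation:
Initial: C1(4μF, Q=19μC, V=4.75V), C2(5μF, Q=14μC, V=2.80V)
Op 1: CLOSE 1-2: Q_total=33.00, C_total=9.00, V=3.67; Q1=14.67, Q2=18.33; dissipated=4.225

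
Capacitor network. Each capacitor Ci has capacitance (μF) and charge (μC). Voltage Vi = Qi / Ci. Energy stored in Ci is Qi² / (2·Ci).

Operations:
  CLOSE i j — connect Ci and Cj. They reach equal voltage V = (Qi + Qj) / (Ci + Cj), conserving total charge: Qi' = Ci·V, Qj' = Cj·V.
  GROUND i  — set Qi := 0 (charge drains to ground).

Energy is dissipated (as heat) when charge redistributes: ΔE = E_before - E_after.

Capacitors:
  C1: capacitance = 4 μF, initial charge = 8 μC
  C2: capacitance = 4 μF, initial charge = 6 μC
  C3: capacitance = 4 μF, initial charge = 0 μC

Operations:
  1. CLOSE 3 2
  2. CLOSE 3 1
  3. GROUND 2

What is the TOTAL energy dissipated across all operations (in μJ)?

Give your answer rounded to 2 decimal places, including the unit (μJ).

Answer: 4.94 μJ

Derivation:
Initial: C1(4μF, Q=8μC, V=2.00V), C2(4μF, Q=6μC, V=1.50V), C3(4μF, Q=0μC, V=0.00V)
Op 1: CLOSE 3-2: Q_total=6.00, C_total=8.00, V=0.75; Q3=3.00, Q2=3.00; dissipated=2.250
Op 2: CLOSE 3-1: Q_total=11.00, C_total=8.00, V=1.38; Q3=5.50, Q1=5.50; dissipated=1.562
Op 3: GROUND 2: Q2=0; energy lost=1.125
Total dissipated: 4.938 μJ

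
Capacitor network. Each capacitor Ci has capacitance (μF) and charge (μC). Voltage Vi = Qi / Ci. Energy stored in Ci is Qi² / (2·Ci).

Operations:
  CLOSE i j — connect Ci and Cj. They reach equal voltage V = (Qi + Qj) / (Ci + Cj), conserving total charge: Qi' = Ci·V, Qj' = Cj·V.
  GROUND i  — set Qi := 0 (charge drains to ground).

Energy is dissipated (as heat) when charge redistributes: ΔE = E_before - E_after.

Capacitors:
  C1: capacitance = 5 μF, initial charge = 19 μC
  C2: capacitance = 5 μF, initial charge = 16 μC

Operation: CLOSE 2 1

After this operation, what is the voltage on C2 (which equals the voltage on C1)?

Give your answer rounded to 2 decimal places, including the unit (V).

Initial: C1(5μF, Q=19μC, V=3.80V), C2(5μF, Q=16μC, V=3.20V)
Op 1: CLOSE 2-1: Q_total=35.00, C_total=10.00, V=3.50; Q2=17.50, Q1=17.50; dissipated=0.450

Answer: 3.50 V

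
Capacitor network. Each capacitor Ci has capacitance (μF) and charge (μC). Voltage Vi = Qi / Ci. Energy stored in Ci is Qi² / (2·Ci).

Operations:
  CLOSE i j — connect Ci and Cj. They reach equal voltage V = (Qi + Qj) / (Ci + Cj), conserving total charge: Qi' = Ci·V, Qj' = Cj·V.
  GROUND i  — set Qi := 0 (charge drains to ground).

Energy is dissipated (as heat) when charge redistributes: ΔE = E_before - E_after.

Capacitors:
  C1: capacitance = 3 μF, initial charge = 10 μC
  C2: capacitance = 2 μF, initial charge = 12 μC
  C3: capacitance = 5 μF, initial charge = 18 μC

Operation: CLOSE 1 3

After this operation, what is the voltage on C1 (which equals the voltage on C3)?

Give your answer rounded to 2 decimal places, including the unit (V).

Answer: 3.50 V

Derivation:
Initial: C1(3μF, Q=10μC, V=3.33V), C2(2μF, Q=12μC, V=6.00V), C3(5μF, Q=18μC, V=3.60V)
Op 1: CLOSE 1-3: Q_total=28.00, C_total=8.00, V=3.50; Q1=10.50, Q3=17.50; dissipated=0.067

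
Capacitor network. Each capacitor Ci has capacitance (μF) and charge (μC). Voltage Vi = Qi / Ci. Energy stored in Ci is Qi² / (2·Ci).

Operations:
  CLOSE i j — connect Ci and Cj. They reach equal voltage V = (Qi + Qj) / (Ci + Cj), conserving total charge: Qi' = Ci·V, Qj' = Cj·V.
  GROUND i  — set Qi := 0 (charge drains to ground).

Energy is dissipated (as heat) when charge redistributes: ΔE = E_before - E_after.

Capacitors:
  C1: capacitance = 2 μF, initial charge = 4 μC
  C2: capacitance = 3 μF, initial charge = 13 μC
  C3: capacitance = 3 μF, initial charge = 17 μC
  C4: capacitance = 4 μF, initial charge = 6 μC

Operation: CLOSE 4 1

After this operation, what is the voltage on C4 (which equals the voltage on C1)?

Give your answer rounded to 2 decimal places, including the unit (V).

Answer: 1.67 V

Derivation:
Initial: C1(2μF, Q=4μC, V=2.00V), C2(3μF, Q=13μC, V=4.33V), C3(3μF, Q=17μC, V=5.67V), C4(4μF, Q=6μC, V=1.50V)
Op 1: CLOSE 4-1: Q_total=10.00, C_total=6.00, V=1.67; Q4=6.67, Q1=3.33; dissipated=0.167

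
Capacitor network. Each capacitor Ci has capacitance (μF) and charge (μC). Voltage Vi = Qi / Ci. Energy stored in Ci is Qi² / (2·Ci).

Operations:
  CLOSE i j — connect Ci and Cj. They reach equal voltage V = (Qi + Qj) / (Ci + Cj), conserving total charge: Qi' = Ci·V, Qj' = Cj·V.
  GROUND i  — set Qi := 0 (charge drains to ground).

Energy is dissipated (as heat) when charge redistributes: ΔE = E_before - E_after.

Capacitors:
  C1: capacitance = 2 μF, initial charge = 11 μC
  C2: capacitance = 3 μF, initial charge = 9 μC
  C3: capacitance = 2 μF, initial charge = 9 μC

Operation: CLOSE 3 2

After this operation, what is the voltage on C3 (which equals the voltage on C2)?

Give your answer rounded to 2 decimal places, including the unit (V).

Answer: 3.60 V

Derivation:
Initial: C1(2μF, Q=11μC, V=5.50V), C2(3μF, Q=9μC, V=3.00V), C3(2μF, Q=9μC, V=4.50V)
Op 1: CLOSE 3-2: Q_total=18.00, C_total=5.00, V=3.60; Q3=7.20, Q2=10.80; dissipated=1.350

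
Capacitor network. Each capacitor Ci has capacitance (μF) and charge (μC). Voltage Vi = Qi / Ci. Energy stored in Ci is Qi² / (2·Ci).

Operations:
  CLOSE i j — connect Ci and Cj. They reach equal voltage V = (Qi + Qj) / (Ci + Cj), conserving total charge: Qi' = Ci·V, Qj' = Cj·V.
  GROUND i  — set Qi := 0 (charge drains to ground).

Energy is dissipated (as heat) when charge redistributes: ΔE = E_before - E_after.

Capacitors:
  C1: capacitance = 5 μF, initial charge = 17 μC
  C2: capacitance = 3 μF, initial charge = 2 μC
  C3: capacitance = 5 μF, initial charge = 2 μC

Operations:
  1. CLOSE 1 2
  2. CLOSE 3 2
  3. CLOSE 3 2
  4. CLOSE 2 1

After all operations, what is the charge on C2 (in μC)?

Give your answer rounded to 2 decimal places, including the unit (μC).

Initial: C1(5μF, Q=17μC, V=3.40V), C2(3μF, Q=2μC, V=0.67V), C3(5μF, Q=2μC, V=0.40V)
Op 1: CLOSE 1-2: Q_total=19.00, C_total=8.00, V=2.38; Q1=11.88, Q2=7.12; dissipated=7.004
Op 2: CLOSE 3-2: Q_total=9.12, C_total=8.00, V=1.14; Q3=5.70, Q2=3.42; dissipated=3.657
Op 3: CLOSE 3-2: Q_total=9.12, C_total=8.00, V=1.14; Q3=5.70, Q2=3.42; dissipated=0.000
Op 4: CLOSE 2-1: Q_total=15.30, C_total=8.00, V=1.91; Q2=5.74, Q1=9.56; dissipated=1.428
Final charges: Q1=9.56, Q2=5.74, Q3=5.70

Answer: 5.74 μC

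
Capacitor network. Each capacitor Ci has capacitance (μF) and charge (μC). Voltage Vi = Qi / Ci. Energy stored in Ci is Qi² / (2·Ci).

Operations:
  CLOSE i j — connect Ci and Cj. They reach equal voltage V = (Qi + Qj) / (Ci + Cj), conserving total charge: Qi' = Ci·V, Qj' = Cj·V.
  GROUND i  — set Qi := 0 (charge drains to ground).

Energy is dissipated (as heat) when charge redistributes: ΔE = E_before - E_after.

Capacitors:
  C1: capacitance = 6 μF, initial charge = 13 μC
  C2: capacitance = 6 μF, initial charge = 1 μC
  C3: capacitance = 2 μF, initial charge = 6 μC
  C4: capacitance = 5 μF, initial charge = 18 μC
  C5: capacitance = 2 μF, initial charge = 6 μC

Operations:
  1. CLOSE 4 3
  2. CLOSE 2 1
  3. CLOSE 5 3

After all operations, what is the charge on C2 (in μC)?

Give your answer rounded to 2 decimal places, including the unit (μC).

Initial: C1(6μF, Q=13μC, V=2.17V), C2(6μF, Q=1μC, V=0.17V), C3(2μF, Q=6μC, V=3.00V), C4(5μF, Q=18μC, V=3.60V), C5(2μF, Q=6μC, V=3.00V)
Op 1: CLOSE 4-3: Q_total=24.00, C_total=7.00, V=3.43; Q4=17.14, Q3=6.86; dissipated=0.257
Op 2: CLOSE 2-1: Q_total=14.00, C_total=12.00, V=1.17; Q2=7.00, Q1=7.00; dissipated=6.000
Op 3: CLOSE 5-3: Q_total=12.86, C_total=4.00, V=3.21; Q5=6.43, Q3=6.43; dissipated=0.092
Final charges: Q1=7.00, Q2=7.00, Q3=6.43, Q4=17.14, Q5=6.43

Answer: 7.00 μC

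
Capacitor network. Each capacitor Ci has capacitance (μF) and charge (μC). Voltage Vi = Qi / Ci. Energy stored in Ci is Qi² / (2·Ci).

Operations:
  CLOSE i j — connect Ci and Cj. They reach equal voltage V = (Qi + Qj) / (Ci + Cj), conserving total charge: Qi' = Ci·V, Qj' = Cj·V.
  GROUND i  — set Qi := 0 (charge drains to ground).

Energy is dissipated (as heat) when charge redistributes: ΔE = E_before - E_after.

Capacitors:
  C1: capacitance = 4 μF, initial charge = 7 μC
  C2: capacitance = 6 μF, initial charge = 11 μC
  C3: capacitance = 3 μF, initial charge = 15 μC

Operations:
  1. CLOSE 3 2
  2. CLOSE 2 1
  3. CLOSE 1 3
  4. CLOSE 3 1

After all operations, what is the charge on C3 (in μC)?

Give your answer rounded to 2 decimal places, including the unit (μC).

Initial: C1(4μF, Q=7μC, V=1.75V), C2(6μF, Q=11μC, V=1.83V), C3(3μF, Q=15μC, V=5.00V)
Op 1: CLOSE 3-2: Q_total=26.00, C_total=9.00, V=2.89; Q3=8.67, Q2=17.33; dissipated=10.028
Op 2: CLOSE 2-1: Q_total=24.33, C_total=10.00, V=2.43; Q2=14.60, Q1=9.73; dissipated=1.556
Op 3: CLOSE 1-3: Q_total=18.40, C_total=7.00, V=2.63; Q1=10.51, Q3=7.89; dissipated=0.178
Op 4: CLOSE 3-1: Q_total=18.40, C_total=7.00, V=2.63; Q3=7.89, Q1=10.51; dissipated=0.000
Final charges: Q1=10.51, Q2=14.60, Q3=7.89

Answer: 7.89 μC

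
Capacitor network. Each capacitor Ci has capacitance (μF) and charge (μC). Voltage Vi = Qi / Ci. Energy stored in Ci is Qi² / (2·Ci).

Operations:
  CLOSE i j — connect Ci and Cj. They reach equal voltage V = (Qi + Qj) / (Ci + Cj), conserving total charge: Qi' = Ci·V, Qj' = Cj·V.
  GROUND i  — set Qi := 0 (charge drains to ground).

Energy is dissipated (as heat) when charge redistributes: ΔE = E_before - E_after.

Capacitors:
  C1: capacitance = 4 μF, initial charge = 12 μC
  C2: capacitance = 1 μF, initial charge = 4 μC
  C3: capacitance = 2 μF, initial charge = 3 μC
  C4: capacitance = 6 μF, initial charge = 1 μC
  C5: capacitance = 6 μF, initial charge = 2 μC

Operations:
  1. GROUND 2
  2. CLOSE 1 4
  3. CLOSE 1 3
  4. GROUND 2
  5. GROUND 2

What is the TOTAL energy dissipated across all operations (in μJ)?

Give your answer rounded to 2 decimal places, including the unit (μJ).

Answer: 17.66 μJ

Derivation:
Initial: C1(4μF, Q=12μC, V=3.00V), C2(1μF, Q=4μC, V=4.00V), C3(2μF, Q=3μC, V=1.50V), C4(6μF, Q=1μC, V=0.17V), C5(6μF, Q=2μC, V=0.33V)
Op 1: GROUND 2: Q2=0; energy lost=8.000
Op 2: CLOSE 1-4: Q_total=13.00, C_total=10.00, V=1.30; Q1=5.20, Q4=7.80; dissipated=9.633
Op 3: CLOSE 1-3: Q_total=8.20, C_total=6.00, V=1.37; Q1=5.47, Q3=2.73; dissipated=0.027
Op 4: GROUND 2: Q2=0; energy lost=0.000
Op 5: GROUND 2: Q2=0; energy lost=0.000
Total dissipated: 17.660 μJ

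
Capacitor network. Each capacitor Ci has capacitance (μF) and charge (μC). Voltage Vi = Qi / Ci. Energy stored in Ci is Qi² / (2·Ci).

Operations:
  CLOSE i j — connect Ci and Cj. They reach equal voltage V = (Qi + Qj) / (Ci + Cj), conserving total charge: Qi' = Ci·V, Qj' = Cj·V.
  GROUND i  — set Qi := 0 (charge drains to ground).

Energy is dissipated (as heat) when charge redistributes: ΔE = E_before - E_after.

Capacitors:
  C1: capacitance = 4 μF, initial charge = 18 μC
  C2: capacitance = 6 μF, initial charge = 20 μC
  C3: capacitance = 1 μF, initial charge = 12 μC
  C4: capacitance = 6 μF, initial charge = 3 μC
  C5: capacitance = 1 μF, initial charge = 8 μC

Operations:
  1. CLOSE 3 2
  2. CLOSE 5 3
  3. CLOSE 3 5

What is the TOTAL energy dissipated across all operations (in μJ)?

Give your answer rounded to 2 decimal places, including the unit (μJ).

Initial: C1(4μF, Q=18μC, V=4.50V), C2(6μF, Q=20μC, V=3.33V), C3(1μF, Q=12μC, V=12.00V), C4(6μF, Q=3μC, V=0.50V), C5(1μF, Q=8μC, V=8.00V)
Op 1: CLOSE 3-2: Q_total=32.00, C_total=7.00, V=4.57; Q3=4.57, Q2=27.43; dissipated=32.190
Op 2: CLOSE 5-3: Q_total=12.57, C_total=2.00, V=6.29; Q5=6.29, Q3=6.29; dissipated=2.939
Op 3: CLOSE 3-5: Q_total=12.57, C_total=2.00, V=6.29; Q3=6.29, Q5=6.29; dissipated=0.000
Total dissipated: 35.129 μJ

Answer: 35.13 μJ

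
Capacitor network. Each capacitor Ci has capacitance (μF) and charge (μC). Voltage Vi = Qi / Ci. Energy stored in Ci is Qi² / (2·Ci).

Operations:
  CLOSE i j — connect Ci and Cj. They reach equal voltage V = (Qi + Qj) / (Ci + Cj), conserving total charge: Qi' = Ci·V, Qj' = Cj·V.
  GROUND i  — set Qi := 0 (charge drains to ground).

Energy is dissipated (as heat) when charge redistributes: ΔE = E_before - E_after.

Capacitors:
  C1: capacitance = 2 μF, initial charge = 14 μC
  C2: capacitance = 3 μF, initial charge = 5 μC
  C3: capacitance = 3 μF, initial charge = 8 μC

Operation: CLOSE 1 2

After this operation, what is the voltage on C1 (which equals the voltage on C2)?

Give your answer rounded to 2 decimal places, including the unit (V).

Answer: 3.80 V

Derivation:
Initial: C1(2μF, Q=14μC, V=7.00V), C2(3μF, Q=5μC, V=1.67V), C3(3μF, Q=8μC, V=2.67V)
Op 1: CLOSE 1-2: Q_total=19.00, C_total=5.00, V=3.80; Q1=7.60, Q2=11.40; dissipated=17.067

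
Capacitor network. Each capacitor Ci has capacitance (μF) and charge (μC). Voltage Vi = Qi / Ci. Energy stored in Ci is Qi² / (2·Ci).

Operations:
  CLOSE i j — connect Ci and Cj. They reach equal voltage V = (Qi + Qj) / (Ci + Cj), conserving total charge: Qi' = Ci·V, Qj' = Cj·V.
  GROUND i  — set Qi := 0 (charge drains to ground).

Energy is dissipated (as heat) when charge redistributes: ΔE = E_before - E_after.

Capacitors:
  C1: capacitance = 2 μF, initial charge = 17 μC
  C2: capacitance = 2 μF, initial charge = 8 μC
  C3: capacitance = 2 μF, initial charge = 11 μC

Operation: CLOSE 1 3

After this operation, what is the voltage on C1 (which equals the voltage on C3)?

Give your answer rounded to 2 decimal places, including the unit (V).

Initial: C1(2μF, Q=17μC, V=8.50V), C2(2μF, Q=8μC, V=4.00V), C3(2μF, Q=11μC, V=5.50V)
Op 1: CLOSE 1-3: Q_total=28.00, C_total=4.00, V=7.00; Q1=14.00, Q3=14.00; dissipated=4.500

Answer: 7.00 V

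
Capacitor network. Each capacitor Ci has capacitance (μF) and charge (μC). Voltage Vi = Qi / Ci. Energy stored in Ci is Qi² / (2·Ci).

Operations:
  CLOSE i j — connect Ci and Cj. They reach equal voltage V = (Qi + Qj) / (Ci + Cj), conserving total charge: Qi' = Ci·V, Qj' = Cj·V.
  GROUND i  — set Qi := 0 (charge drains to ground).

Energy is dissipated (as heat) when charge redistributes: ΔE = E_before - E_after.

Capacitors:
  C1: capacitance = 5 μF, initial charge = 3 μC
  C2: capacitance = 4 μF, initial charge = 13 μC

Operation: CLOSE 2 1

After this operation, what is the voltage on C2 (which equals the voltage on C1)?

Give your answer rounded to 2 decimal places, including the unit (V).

Answer: 1.78 V

Derivation:
Initial: C1(5μF, Q=3μC, V=0.60V), C2(4μF, Q=13μC, V=3.25V)
Op 1: CLOSE 2-1: Q_total=16.00, C_total=9.00, V=1.78; Q2=7.11, Q1=8.89; dissipated=7.803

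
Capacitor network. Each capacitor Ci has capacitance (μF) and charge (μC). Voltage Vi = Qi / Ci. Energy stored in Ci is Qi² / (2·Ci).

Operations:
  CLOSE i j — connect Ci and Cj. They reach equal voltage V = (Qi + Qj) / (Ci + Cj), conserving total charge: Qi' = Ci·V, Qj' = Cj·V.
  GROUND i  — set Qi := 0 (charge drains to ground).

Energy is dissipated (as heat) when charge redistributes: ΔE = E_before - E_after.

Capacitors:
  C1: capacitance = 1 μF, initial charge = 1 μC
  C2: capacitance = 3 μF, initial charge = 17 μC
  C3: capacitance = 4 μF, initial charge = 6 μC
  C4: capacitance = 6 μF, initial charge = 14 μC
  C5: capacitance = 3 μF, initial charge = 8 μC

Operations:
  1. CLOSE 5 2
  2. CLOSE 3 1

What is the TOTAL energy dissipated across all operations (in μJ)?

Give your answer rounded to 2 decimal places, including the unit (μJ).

Initial: C1(1μF, Q=1μC, V=1.00V), C2(3μF, Q=17μC, V=5.67V), C3(4μF, Q=6μC, V=1.50V), C4(6μF, Q=14μC, V=2.33V), C5(3μF, Q=8μC, V=2.67V)
Op 1: CLOSE 5-2: Q_total=25.00, C_total=6.00, V=4.17; Q5=12.50, Q2=12.50; dissipated=6.750
Op 2: CLOSE 3-1: Q_total=7.00, C_total=5.00, V=1.40; Q3=5.60, Q1=1.40; dissipated=0.100
Total dissipated: 6.850 μJ

Answer: 6.85 μJ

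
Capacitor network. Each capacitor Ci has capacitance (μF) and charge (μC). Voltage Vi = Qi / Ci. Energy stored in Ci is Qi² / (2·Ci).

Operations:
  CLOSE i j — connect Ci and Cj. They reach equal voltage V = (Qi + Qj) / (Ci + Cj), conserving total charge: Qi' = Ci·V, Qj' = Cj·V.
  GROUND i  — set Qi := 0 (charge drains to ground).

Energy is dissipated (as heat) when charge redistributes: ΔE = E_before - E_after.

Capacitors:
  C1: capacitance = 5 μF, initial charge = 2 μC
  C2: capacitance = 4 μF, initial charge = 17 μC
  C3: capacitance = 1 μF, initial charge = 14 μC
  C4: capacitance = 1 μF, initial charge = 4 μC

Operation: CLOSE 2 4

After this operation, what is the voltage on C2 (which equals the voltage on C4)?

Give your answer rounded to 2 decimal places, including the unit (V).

Answer: 4.20 V

Derivation:
Initial: C1(5μF, Q=2μC, V=0.40V), C2(4μF, Q=17μC, V=4.25V), C3(1μF, Q=14μC, V=14.00V), C4(1μF, Q=4μC, V=4.00V)
Op 1: CLOSE 2-4: Q_total=21.00, C_total=5.00, V=4.20; Q2=16.80, Q4=4.20; dissipated=0.025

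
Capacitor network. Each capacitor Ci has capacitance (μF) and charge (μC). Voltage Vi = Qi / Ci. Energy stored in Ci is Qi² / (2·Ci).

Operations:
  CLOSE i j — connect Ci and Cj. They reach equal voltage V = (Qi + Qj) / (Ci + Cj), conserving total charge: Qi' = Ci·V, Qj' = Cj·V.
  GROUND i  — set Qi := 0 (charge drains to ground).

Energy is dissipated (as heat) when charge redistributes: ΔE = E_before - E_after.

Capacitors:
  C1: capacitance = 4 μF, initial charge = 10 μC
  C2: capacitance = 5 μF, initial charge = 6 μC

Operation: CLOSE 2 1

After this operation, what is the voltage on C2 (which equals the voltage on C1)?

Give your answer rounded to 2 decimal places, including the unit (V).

Answer: 1.78 V

Derivation:
Initial: C1(4μF, Q=10μC, V=2.50V), C2(5μF, Q=6μC, V=1.20V)
Op 1: CLOSE 2-1: Q_total=16.00, C_total=9.00, V=1.78; Q2=8.89, Q1=7.11; dissipated=1.878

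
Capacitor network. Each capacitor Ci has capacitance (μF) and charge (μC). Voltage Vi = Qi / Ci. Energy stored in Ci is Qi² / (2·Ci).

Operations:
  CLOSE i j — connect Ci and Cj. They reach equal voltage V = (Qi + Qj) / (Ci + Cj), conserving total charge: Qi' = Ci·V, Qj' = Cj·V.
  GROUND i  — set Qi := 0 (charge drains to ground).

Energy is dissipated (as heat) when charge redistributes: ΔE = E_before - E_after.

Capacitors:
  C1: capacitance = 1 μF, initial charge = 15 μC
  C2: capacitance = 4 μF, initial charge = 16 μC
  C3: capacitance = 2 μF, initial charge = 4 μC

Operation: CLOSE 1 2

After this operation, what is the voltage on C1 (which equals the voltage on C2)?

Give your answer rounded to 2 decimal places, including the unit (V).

Initial: C1(1μF, Q=15μC, V=15.00V), C2(4μF, Q=16μC, V=4.00V), C3(2μF, Q=4μC, V=2.00V)
Op 1: CLOSE 1-2: Q_total=31.00, C_total=5.00, V=6.20; Q1=6.20, Q2=24.80; dissipated=48.400

Answer: 6.20 V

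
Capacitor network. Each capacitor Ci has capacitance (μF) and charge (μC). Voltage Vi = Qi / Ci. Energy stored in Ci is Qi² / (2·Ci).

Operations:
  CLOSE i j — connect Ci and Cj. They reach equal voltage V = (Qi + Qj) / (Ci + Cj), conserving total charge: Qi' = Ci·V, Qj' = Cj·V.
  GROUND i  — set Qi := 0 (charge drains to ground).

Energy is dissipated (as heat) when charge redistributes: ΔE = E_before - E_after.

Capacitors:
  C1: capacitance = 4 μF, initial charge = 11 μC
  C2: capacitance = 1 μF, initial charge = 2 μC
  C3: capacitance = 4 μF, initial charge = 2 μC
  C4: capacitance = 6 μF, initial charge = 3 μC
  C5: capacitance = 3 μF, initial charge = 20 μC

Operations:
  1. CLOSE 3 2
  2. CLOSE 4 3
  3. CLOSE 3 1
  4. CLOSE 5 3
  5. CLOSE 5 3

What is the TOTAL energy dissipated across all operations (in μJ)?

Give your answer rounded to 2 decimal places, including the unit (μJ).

Answer: 26.82 μJ

Derivation:
Initial: C1(4μF, Q=11μC, V=2.75V), C2(1μF, Q=2μC, V=2.00V), C3(4μF, Q=2μC, V=0.50V), C4(6μF, Q=3μC, V=0.50V), C5(3μF, Q=20μC, V=6.67V)
Op 1: CLOSE 3-2: Q_total=4.00, C_total=5.00, V=0.80; Q3=3.20, Q2=0.80; dissipated=0.900
Op 2: CLOSE 4-3: Q_total=6.20, C_total=10.00, V=0.62; Q4=3.72, Q3=2.48; dissipated=0.108
Op 3: CLOSE 3-1: Q_total=13.48, C_total=8.00, V=1.69; Q3=6.74, Q1=6.74; dissipated=4.537
Op 4: CLOSE 5-3: Q_total=26.74, C_total=7.00, V=3.82; Q5=11.46, Q3=15.28; dissipated=21.272
Op 5: CLOSE 5-3: Q_total=26.74, C_total=7.00, V=3.82; Q5=11.46, Q3=15.28; dissipated=0.000
Total dissipated: 26.817 μJ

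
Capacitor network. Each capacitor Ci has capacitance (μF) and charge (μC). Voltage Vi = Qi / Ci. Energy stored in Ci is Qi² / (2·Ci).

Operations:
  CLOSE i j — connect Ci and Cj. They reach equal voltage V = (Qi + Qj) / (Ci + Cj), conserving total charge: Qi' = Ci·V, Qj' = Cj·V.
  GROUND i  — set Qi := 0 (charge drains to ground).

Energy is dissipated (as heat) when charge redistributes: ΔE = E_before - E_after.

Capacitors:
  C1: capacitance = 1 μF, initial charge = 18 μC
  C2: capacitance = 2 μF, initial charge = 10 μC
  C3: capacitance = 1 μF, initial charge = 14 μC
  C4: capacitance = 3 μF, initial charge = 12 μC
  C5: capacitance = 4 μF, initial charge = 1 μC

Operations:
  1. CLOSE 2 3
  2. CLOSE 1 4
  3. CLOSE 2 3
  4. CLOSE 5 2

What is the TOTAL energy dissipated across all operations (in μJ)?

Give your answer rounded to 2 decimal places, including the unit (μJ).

Answer: 140.54 μJ

Derivation:
Initial: C1(1μF, Q=18μC, V=18.00V), C2(2μF, Q=10μC, V=5.00V), C3(1μF, Q=14μC, V=14.00V), C4(3μF, Q=12μC, V=4.00V), C5(4μF, Q=1μC, V=0.25V)
Op 1: CLOSE 2-3: Q_total=24.00, C_total=3.00, V=8.00; Q2=16.00, Q3=8.00; dissipated=27.000
Op 2: CLOSE 1-4: Q_total=30.00, C_total=4.00, V=7.50; Q1=7.50, Q4=22.50; dissipated=73.500
Op 3: CLOSE 2-3: Q_total=24.00, C_total=3.00, V=8.00; Q2=16.00, Q3=8.00; dissipated=0.000
Op 4: CLOSE 5-2: Q_total=17.00, C_total=6.00, V=2.83; Q5=11.33, Q2=5.67; dissipated=40.042
Total dissipated: 140.542 μJ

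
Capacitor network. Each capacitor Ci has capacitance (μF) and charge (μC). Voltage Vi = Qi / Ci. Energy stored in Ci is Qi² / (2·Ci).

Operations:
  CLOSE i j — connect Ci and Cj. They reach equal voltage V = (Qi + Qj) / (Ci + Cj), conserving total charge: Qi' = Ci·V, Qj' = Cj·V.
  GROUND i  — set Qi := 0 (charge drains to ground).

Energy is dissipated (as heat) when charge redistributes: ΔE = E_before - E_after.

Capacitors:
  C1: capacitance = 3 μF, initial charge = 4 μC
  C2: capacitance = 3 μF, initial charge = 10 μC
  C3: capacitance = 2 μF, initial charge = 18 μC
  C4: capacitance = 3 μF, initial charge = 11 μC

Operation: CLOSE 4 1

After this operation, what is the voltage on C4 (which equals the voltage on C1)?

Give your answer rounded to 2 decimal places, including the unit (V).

Initial: C1(3μF, Q=4μC, V=1.33V), C2(3μF, Q=10μC, V=3.33V), C3(2μF, Q=18μC, V=9.00V), C4(3μF, Q=11μC, V=3.67V)
Op 1: CLOSE 4-1: Q_total=15.00, C_total=6.00, V=2.50; Q4=7.50, Q1=7.50; dissipated=4.083

Answer: 2.50 V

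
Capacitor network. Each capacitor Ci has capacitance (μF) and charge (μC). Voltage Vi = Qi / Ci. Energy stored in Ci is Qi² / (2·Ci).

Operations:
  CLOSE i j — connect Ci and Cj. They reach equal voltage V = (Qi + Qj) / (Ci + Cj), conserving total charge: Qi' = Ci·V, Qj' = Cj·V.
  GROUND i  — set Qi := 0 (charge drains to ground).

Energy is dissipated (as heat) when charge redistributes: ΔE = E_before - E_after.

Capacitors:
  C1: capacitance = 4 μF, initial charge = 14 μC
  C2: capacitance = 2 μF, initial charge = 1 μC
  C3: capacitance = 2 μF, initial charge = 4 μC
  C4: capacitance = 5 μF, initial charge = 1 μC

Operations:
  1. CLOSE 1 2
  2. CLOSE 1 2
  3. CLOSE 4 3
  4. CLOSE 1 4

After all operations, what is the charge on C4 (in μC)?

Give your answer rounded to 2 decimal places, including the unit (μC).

Answer: 7.54 μC

Derivation:
Initial: C1(4μF, Q=14μC, V=3.50V), C2(2μF, Q=1μC, V=0.50V), C3(2μF, Q=4μC, V=2.00V), C4(5μF, Q=1μC, V=0.20V)
Op 1: CLOSE 1-2: Q_total=15.00, C_total=6.00, V=2.50; Q1=10.00, Q2=5.00; dissipated=6.000
Op 2: CLOSE 1-2: Q_total=15.00, C_total=6.00, V=2.50; Q1=10.00, Q2=5.00; dissipated=0.000
Op 3: CLOSE 4-3: Q_total=5.00, C_total=7.00, V=0.71; Q4=3.57, Q3=1.43; dissipated=2.314
Op 4: CLOSE 1-4: Q_total=13.57, C_total=9.00, V=1.51; Q1=6.03, Q4=7.54; dissipated=3.543
Final charges: Q1=6.03, Q2=5.00, Q3=1.43, Q4=7.54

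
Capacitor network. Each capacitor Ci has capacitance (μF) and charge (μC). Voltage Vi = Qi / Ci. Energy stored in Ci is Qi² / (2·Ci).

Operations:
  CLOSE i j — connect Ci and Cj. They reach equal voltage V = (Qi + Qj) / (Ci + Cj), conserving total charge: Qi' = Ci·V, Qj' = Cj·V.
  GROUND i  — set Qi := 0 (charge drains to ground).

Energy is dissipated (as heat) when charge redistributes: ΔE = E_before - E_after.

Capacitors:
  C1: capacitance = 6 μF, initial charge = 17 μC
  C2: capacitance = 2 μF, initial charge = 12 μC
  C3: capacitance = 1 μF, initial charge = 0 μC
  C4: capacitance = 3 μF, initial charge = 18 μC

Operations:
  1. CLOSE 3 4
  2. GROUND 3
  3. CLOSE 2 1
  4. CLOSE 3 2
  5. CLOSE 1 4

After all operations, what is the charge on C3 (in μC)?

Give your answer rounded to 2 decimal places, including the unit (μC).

Answer: 2.42 μC

Derivation:
Initial: C1(6μF, Q=17μC, V=2.83V), C2(2μF, Q=12μC, V=6.00V), C3(1μF, Q=0μC, V=0.00V), C4(3μF, Q=18μC, V=6.00V)
Op 1: CLOSE 3-4: Q_total=18.00, C_total=4.00, V=4.50; Q3=4.50, Q4=13.50; dissipated=13.500
Op 2: GROUND 3: Q3=0; energy lost=10.125
Op 3: CLOSE 2-1: Q_total=29.00, C_total=8.00, V=3.62; Q2=7.25, Q1=21.75; dissipated=7.521
Op 4: CLOSE 3-2: Q_total=7.25, C_total=3.00, V=2.42; Q3=2.42, Q2=4.83; dissipated=4.380
Op 5: CLOSE 1-4: Q_total=35.25, C_total=9.00, V=3.92; Q1=23.50, Q4=11.75; dissipated=0.766
Final charges: Q1=23.50, Q2=4.83, Q3=2.42, Q4=11.75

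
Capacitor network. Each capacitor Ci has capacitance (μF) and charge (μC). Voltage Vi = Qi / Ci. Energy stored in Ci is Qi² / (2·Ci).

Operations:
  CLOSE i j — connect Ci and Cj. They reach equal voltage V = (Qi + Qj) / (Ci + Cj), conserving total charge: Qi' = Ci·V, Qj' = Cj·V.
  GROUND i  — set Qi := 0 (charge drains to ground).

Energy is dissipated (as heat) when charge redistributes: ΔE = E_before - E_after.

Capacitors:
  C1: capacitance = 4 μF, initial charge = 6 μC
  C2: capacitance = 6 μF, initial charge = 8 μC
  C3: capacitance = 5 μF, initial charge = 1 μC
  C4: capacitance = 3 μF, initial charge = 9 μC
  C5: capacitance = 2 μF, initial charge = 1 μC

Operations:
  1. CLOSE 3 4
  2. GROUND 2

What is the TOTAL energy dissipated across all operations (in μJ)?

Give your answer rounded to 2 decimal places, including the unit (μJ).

Answer: 12.68 μJ

Derivation:
Initial: C1(4μF, Q=6μC, V=1.50V), C2(6μF, Q=8μC, V=1.33V), C3(5μF, Q=1μC, V=0.20V), C4(3μF, Q=9μC, V=3.00V), C5(2μF, Q=1μC, V=0.50V)
Op 1: CLOSE 3-4: Q_total=10.00, C_total=8.00, V=1.25; Q3=6.25, Q4=3.75; dissipated=7.350
Op 2: GROUND 2: Q2=0; energy lost=5.333
Total dissipated: 12.683 μJ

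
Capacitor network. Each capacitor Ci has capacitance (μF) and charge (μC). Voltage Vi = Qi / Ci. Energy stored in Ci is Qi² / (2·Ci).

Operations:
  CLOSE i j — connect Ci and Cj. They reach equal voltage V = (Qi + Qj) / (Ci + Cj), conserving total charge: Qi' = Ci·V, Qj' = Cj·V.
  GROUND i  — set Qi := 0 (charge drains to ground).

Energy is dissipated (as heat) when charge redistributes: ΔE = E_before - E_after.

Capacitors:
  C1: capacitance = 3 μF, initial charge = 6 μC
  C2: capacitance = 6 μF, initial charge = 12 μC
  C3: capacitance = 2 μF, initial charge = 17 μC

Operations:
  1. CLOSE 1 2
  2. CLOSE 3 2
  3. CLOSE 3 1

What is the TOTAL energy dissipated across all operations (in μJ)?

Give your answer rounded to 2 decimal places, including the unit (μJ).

Initial: C1(3μF, Q=6μC, V=2.00V), C2(6μF, Q=12μC, V=2.00V), C3(2μF, Q=17μC, V=8.50V)
Op 1: CLOSE 1-2: Q_total=18.00, C_total=9.00, V=2.00; Q1=6.00, Q2=12.00; dissipated=0.000
Op 2: CLOSE 3-2: Q_total=29.00, C_total=8.00, V=3.62; Q3=7.25, Q2=21.75; dissipated=31.688
Op 3: CLOSE 3-1: Q_total=13.25, C_total=5.00, V=2.65; Q3=5.30, Q1=7.95; dissipated=1.584
Total dissipated: 33.272 μJ

Answer: 33.27 μJ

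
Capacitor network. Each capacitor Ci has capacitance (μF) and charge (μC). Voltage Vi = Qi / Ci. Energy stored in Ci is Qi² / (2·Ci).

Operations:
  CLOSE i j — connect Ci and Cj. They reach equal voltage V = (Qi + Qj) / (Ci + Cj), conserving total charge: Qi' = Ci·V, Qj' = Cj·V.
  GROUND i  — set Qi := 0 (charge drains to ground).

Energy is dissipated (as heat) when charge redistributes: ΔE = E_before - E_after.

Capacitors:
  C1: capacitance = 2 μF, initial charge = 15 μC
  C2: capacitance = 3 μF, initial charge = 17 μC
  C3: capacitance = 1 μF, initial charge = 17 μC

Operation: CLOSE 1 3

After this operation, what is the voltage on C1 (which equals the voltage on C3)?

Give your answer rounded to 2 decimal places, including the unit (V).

Initial: C1(2μF, Q=15μC, V=7.50V), C2(3μF, Q=17μC, V=5.67V), C3(1μF, Q=17μC, V=17.00V)
Op 1: CLOSE 1-3: Q_total=32.00, C_total=3.00, V=10.67; Q1=21.33, Q3=10.67; dissipated=30.083

Answer: 10.67 V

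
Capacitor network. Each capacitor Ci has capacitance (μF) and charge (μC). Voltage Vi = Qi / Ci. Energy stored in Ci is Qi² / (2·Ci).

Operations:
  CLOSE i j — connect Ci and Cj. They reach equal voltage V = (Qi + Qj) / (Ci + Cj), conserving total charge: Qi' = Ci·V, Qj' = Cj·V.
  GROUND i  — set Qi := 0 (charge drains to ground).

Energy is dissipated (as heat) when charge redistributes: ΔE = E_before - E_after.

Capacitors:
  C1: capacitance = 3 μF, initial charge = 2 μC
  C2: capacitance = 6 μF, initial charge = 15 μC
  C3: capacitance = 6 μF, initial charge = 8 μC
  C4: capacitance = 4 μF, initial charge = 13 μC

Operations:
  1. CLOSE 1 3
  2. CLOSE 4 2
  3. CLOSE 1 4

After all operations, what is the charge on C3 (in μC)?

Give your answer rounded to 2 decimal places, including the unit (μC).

Initial: C1(3μF, Q=2μC, V=0.67V), C2(6μF, Q=15μC, V=2.50V), C3(6μF, Q=8μC, V=1.33V), C4(4μF, Q=13μC, V=3.25V)
Op 1: CLOSE 1-3: Q_total=10.00, C_total=9.00, V=1.11; Q1=3.33, Q3=6.67; dissipated=0.444
Op 2: CLOSE 4-2: Q_total=28.00, C_total=10.00, V=2.80; Q4=11.20, Q2=16.80; dissipated=0.675
Op 3: CLOSE 1-4: Q_total=14.53, C_total=7.00, V=2.08; Q1=6.23, Q4=8.30; dissipated=2.445
Final charges: Q1=6.23, Q2=16.80, Q3=6.67, Q4=8.30

Answer: 6.67 μC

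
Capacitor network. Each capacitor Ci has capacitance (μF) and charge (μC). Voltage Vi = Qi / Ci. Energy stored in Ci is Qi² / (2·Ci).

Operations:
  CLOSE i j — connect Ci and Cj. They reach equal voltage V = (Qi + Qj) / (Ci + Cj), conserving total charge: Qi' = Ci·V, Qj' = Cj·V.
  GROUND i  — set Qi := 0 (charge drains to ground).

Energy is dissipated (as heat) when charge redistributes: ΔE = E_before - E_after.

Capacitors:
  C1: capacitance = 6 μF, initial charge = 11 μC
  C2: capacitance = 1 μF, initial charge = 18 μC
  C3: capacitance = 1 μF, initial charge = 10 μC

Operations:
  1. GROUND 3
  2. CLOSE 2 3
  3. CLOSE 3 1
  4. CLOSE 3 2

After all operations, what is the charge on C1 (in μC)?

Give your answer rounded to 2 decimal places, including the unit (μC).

Initial: C1(6μF, Q=11μC, V=1.83V), C2(1μF, Q=18μC, V=18.00V), C3(1μF, Q=10μC, V=10.00V)
Op 1: GROUND 3: Q3=0; energy lost=50.000
Op 2: CLOSE 2-3: Q_total=18.00, C_total=2.00, V=9.00; Q2=9.00, Q3=9.00; dissipated=81.000
Op 3: CLOSE 3-1: Q_total=20.00, C_total=7.00, V=2.86; Q3=2.86, Q1=17.14; dissipated=22.012
Op 4: CLOSE 3-2: Q_total=11.86, C_total=2.00, V=5.93; Q3=5.93, Q2=5.93; dissipated=9.434
Final charges: Q1=17.14, Q2=5.93, Q3=5.93

Answer: 17.14 μC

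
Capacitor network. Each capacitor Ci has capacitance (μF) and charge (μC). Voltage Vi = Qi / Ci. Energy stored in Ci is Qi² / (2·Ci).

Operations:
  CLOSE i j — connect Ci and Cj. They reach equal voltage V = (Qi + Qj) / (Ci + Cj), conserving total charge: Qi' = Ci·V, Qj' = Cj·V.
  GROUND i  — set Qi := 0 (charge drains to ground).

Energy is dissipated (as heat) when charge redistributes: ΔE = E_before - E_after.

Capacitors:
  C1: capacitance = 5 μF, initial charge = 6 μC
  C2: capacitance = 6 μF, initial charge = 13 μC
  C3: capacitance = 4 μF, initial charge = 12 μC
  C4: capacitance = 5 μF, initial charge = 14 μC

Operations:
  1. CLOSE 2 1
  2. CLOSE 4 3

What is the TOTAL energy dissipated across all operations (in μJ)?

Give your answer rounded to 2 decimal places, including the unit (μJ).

Initial: C1(5μF, Q=6μC, V=1.20V), C2(6μF, Q=13μC, V=2.17V), C3(4μF, Q=12μC, V=3.00V), C4(5μF, Q=14μC, V=2.80V)
Op 1: CLOSE 2-1: Q_total=19.00, C_total=11.00, V=1.73; Q2=10.36, Q1=8.64; dissipated=1.274
Op 2: CLOSE 4-3: Q_total=26.00, C_total=9.00, V=2.89; Q4=14.44, Q3=11.56; dissipated=0.044
Total dissipated: 1.319 μJ

Answer: 1.32 μJ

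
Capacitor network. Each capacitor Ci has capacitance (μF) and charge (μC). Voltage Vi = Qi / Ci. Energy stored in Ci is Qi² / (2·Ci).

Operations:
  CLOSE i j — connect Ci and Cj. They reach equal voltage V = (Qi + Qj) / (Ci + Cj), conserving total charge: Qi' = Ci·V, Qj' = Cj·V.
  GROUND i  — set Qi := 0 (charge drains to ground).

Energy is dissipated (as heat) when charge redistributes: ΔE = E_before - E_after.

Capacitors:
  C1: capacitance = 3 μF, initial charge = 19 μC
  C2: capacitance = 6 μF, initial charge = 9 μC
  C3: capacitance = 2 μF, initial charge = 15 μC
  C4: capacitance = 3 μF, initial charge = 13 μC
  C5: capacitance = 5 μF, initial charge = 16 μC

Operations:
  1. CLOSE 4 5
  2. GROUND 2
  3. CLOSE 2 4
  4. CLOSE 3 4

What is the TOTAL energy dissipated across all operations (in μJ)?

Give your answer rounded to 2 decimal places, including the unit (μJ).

Initial: C1(3μF, Q=19μC, V=6.33V), C2(6μF, Q=9μC, V=1.50V), C3(2μF, Q=15μC, V=7.50V), C4(3μF, Q=13μC, V=4.33V), C5(5μF, Q=16μC, V=3.20V)
Op 1: CLOSE 4-5: Q_total=29.00, C_total=8.00, V=3.62; Q4=10.88, Q5=18.12; dissipated=1.204
Op 2: GROUND 2: Q2=0; energy lost=6.750
Op 3: CLOSE 2-4: Q_total=10.88, C_total=9.00, V=1.21; Q2=7.25, Q4=3.62; dissipated=13.141
Op 4: CLOSE 3-4: Q_total=18.62, C_total=5.00, V=3.73; Q3=7.45, Q4=11.18; dissipated=23.751
Total dissipated: 44.846 μJ

Answer: 44.85 μJ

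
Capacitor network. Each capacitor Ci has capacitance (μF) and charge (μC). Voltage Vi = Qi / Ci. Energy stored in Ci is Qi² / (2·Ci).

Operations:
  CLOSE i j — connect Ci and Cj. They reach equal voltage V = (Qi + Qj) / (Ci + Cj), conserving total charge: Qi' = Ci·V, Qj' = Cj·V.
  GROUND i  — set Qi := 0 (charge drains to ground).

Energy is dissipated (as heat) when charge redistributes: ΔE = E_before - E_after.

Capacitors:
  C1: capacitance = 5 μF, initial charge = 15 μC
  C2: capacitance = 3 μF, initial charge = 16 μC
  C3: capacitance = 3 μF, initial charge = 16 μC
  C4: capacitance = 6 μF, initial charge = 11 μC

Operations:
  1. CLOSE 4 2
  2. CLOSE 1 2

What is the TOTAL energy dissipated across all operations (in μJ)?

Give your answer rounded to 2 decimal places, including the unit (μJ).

Answer: 12.25 μJ

Derivation:
Initial: C1(5μF, Q=15μC, V=3.00V), C2(3μF, Q=16μC, V=5.33V), C3(3μF, Q=16μC, V=5.33V), C4(6μF, Q=11μC, V=1.83V)
Op 1: CLOSE 4-2: Q_total=27.00, C_total=9.00, V=3.00; Q4=18.00, Q2=9.00; dissipated=12.250
Op 2: CLOSE 1-2: Q_total=24.00, C_total=8.00, V=3.00; Q1=15.00, Q2=9.00; dissipated=0.000
Total dissipated: 12.250 μJ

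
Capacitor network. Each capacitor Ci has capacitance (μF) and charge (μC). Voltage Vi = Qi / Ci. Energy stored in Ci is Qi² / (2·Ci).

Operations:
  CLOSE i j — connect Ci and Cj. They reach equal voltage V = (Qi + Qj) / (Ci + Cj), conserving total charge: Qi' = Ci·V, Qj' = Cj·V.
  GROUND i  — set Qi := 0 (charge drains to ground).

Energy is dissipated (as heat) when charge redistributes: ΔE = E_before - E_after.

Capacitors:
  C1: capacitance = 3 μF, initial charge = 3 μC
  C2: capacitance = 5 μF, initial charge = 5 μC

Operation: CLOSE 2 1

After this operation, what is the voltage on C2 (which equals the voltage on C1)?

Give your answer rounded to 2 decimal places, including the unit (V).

Initial: C1(3μF, Q=3μC, V=1.00V), C2(5μF, Q=5μC, V=1.00V)
Op 1: CLOSE 2-1: Q_total=8.00, C_total=8.00, V=1.00; Q2=5.00, Q1=3.00; dissipated=0.000

Answer: 1.00 V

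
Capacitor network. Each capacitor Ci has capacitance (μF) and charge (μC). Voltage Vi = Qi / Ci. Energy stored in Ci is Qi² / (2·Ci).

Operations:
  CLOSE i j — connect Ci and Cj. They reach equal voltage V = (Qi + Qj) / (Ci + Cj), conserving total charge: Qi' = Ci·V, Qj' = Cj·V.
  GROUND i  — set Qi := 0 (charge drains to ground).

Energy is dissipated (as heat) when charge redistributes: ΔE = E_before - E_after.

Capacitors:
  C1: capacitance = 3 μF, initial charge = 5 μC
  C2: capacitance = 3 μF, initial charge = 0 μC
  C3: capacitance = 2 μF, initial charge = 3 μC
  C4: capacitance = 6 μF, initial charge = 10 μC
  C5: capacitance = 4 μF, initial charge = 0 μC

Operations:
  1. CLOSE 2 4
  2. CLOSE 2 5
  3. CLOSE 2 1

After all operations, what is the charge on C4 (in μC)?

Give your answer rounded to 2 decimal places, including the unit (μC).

Answer: 6.67 μC

Derivation:
Initial: C1(3μF, Q=5μC, V=1.67V), C2(3μF, Q=0μC, V=0.00V), C3(2μF, Q=3μC, V=1.50V), C4(6μF, Q=10μC, V=1.67V), C5(4μF, Q=0μC, V=0.00V)
Op 1: CLOSE 2-4: Q_total=10.00, C_total=9.00, V=1.11; Q2=3.33, Q4=6.67; dissipated=2.778
Op 2: CLOSE 2-5: Q_total=3.33, C_total=7.00, V=0.48; Q2=1.43, Q5=1.90; dissipated=1.058
Op 3: CLOSE 2-1: Q_total=6.43, C_total=6.00, V=1.07; Q2=3.21, Q1=3.21; dissipated=1.063
Final charges: Q1=3.21, Q2=3.21, Q3=3.00, Q4=6.67, Q5=1.90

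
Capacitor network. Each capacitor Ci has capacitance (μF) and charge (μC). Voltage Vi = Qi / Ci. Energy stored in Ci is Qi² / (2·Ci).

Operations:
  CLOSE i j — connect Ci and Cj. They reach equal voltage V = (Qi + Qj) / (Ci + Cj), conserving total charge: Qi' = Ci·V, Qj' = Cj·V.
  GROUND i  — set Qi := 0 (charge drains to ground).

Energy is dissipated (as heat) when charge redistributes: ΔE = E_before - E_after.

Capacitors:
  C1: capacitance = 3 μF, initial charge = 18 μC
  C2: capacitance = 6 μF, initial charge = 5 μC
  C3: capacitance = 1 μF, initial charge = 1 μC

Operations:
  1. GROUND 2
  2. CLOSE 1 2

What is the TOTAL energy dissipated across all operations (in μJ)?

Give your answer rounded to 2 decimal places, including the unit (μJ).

Initial: C1(3μF, Q=18μC, V=6.00V), C2(6μF, Q=5μC, V=0.83V), C3(1μF, Q=1μC, V=1.00V)
Op 1: GROUND 2: Q2=0; energy lost=2.083
Op 2: CLOSE 1-2: Q_total=18.00, C_total=9.00, V=2.00; Q1=6.00, Q2=12.00; dissipated=36.000
Total dissipated: 38.083 μJ

Answer: 38.08 μJ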